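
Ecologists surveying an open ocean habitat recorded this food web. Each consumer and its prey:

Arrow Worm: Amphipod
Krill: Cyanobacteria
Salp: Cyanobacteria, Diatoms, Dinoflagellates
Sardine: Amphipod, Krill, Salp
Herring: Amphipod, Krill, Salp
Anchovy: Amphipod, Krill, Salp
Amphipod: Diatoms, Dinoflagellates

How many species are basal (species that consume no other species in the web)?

Basal species (no prey listed): Cyanobacteria, Diatoms, Dinoflagellates.
Count: 3.

3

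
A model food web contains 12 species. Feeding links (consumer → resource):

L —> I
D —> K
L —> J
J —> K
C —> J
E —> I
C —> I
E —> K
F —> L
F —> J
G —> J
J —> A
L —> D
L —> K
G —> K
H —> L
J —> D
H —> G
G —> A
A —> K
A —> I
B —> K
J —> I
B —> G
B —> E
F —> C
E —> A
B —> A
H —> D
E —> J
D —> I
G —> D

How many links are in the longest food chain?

One longest chain: K → A → J → G → H.
It has 5 species and 4 links.

4 links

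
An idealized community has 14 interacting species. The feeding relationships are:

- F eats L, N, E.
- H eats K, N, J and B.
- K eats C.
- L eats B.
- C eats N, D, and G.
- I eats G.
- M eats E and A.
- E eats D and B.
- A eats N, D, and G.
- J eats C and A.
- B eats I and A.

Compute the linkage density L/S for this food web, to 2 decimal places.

L/S = 1.71

There are L = 24 links among S = 14 species.
L/S = 24/14 = 1.7143 ≈ 1.71.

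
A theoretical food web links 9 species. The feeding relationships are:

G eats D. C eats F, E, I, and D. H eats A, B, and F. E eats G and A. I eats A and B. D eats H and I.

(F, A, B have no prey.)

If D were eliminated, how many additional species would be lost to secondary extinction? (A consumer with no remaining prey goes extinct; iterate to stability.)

1

Remove D.
Round 1: G (all prey gone) → extinct.
No further losses. Total secondary extinctions: 1.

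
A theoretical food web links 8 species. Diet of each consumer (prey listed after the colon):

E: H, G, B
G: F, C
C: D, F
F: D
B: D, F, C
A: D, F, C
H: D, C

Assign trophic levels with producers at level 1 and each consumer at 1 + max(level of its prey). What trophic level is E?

Trophic level 5

D is a producer → level 1.
F eats D → level 2.
C eats F (level 2); other prey at levels: D 1 → level 3.
H eats C (level 3); other prey at levels: D 1 → level 4.
E eats H (level 4); other prey at levels: G 4, B 4 → level 5.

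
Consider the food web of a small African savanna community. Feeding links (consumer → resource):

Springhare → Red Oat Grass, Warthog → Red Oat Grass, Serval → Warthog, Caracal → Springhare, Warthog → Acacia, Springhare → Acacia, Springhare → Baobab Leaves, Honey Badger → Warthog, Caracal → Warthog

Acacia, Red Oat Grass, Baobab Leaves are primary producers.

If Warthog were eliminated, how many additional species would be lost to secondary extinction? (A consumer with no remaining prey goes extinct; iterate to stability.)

2

Remove Warthog.
Round 1: Serval (all prey gone), Honey Badger (all prey gone) → extinct.
No further losses. Total secondary extinctions: 2.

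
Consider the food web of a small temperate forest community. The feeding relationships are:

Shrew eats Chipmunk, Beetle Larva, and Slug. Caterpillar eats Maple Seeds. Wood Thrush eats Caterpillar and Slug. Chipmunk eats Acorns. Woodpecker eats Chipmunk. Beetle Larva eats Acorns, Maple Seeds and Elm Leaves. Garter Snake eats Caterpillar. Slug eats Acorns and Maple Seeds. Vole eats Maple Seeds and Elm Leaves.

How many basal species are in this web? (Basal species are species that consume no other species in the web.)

3

Basal species (no prey listed): Maple Seeds, Acorns, Elm Leaves.
Count: 3.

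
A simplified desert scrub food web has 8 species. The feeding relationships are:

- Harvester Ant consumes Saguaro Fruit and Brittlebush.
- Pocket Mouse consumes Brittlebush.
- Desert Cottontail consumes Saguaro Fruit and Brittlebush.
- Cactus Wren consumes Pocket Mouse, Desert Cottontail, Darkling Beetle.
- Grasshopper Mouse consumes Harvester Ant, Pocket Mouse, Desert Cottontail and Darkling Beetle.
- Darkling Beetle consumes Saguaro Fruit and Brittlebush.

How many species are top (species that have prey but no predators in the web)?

2

Top species (has prey, but nothing eats it): Grasshopper Mouse, Cactus Wren.
Count: 2.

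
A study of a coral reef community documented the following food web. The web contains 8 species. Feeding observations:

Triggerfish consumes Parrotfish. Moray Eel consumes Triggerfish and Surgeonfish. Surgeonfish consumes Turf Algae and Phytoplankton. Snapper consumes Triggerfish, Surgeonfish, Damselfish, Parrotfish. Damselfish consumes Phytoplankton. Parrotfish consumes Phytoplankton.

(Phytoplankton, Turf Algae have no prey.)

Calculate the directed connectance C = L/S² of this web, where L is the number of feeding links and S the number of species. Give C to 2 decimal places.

C = 0.17

The web has S = 8 species and L = 11 feeding links.
C = L / S² = 11 / 64 = 0.1719 ≈ 0.17.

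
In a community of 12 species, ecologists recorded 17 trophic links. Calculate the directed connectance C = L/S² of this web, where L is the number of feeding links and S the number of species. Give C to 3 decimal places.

C = 0.118

The web has S = 12 species and L = 17 feeding links.
C = L / S² = 17 / 144 = 0.1181 ≈ 0.118.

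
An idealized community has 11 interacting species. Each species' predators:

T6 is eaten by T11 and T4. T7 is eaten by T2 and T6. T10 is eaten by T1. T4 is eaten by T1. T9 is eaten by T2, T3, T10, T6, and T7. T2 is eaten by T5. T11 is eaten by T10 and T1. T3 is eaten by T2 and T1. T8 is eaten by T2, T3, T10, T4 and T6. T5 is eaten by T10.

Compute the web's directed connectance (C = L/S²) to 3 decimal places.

C = 0.182

The web has S = 11 species and L = 22 feeding links.
C = L / S² = 22 / 121 = 0.1818 ≈ 0.182.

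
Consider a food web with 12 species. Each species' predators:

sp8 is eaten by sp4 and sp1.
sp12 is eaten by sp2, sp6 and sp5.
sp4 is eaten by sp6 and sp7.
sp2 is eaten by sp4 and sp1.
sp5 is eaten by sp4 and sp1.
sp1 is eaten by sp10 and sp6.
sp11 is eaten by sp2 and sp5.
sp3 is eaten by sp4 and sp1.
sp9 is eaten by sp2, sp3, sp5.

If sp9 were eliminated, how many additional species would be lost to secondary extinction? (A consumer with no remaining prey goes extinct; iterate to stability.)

1

Remove sp9.
Round 1: sp3 (all prey gone) → extinct.
No further losses. Total secondary extinctions: 1.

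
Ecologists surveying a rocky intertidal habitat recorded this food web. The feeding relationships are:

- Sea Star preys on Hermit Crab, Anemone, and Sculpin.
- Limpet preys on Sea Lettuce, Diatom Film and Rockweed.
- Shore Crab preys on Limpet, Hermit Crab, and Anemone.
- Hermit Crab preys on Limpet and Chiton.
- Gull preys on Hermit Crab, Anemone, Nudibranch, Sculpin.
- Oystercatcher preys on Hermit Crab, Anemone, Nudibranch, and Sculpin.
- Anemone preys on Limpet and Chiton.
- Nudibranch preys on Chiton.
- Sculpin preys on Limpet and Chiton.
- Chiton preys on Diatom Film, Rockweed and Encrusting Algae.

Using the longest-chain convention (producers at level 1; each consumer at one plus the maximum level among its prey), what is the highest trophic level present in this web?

Producers (level 1): Encrusting Algae, Rockweed, Sea Lettuce, Diatom Film.
Encrusting Algae → Chiton → Hermit Crab → Shore Crab gives Shore Crab level 4.
No species has a prey at level 4, so no species reaches level 5.

4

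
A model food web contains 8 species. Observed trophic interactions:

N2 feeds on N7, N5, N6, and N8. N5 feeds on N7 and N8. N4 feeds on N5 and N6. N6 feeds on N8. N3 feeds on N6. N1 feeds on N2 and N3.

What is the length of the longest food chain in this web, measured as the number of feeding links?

One longest chain: N8 → N6 → N3 → N1.
It has 4 species and 3 links.

3 links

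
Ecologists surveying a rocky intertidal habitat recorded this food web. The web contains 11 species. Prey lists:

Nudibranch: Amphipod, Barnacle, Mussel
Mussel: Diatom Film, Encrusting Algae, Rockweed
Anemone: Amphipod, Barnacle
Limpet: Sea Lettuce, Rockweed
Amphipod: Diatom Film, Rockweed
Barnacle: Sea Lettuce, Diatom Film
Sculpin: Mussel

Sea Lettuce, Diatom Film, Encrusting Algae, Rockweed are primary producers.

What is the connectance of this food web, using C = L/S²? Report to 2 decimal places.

The web has S = 11 species and L = 15 feeding links.
C = L / S² = 15 / 121 = 0.1240 ≈ 0.12.

C = 0.12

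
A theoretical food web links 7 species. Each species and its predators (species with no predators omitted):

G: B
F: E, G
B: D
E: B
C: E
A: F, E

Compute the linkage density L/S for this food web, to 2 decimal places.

There are L = 8 links among S = 7 species.
L/S = 8/7 = 1.1429 ≈ 1.14.

L/S = 1.14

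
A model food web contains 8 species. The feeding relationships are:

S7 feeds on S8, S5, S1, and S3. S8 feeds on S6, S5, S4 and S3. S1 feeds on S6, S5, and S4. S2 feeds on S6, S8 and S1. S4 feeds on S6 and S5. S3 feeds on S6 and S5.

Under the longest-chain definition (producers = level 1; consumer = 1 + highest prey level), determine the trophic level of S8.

S5 is a producer → level 1.
S4 eats S5 (level 1); other prey at levels: S6 1 → level 2.
S8 eats S4 (level 2); other prey at levels: S5 1, S6 1, S3 2 → level 3.

Trophic level 3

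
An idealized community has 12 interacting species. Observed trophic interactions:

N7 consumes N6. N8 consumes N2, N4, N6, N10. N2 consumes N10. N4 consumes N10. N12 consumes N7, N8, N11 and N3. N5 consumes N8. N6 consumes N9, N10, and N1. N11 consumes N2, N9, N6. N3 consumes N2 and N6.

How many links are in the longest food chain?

3 links

One longest chain: N10 → N4 → N8 → N12.
It has 4 species and 3 links.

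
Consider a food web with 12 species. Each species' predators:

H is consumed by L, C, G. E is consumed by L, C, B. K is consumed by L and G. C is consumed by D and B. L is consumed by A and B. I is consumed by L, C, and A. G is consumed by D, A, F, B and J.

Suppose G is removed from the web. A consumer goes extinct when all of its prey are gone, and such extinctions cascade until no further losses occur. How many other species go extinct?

Remove G.
Round 1: F (all prey gone), J (all prey gone) → extinct.
No further losses. Total secondary extinctions: 2.

2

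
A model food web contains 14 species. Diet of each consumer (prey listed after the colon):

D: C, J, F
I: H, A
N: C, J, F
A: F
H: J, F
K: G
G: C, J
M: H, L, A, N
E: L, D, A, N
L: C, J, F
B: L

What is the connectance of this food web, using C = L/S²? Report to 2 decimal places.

The web has S = 14 species and L = 26 feeding links.
C = L / S² = 26 / 196 = 0.1327 ≈ 0.13.

C = 0.13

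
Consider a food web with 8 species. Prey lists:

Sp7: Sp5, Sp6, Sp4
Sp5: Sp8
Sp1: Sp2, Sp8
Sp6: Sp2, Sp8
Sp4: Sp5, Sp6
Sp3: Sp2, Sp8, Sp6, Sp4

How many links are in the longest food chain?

3 links

One longest chain: Sp8 → Sp5 → Sp4 → Sp3.
It has 4 species and 3 links.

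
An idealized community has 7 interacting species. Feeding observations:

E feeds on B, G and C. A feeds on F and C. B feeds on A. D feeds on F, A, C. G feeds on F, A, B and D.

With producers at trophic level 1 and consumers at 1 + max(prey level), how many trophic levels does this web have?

Producers (level 1): C, F.
C → A → B → G → E gives E level 5.
No species has a prey at level 5, so no species reaches level 6.

5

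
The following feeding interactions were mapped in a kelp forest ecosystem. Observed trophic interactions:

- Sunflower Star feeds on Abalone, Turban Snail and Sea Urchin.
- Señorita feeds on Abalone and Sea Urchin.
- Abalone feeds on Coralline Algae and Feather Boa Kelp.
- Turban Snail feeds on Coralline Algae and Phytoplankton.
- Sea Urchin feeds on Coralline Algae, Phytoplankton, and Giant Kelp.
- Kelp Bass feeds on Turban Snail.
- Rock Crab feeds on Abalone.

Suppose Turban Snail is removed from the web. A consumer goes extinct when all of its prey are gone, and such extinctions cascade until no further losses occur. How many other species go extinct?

1

Remove Turban Snail.
Round 1: Kelp Bass (all prey gone) → extinct.
No further losses. Total secondary extinctions: 1.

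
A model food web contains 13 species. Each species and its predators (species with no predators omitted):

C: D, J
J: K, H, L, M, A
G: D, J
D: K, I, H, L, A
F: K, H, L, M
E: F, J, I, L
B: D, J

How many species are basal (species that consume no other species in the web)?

4

Basal species (no prey listed): C, E, B, G.
Count: 4.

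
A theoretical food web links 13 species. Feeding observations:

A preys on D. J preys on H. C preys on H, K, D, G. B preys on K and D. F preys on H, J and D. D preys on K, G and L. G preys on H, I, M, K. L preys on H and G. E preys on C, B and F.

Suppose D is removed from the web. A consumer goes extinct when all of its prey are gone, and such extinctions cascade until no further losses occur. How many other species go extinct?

1

Remove D.
Round 1: A (all prey gone) → extinct.
No further losses. Total secondary extinctions: 1.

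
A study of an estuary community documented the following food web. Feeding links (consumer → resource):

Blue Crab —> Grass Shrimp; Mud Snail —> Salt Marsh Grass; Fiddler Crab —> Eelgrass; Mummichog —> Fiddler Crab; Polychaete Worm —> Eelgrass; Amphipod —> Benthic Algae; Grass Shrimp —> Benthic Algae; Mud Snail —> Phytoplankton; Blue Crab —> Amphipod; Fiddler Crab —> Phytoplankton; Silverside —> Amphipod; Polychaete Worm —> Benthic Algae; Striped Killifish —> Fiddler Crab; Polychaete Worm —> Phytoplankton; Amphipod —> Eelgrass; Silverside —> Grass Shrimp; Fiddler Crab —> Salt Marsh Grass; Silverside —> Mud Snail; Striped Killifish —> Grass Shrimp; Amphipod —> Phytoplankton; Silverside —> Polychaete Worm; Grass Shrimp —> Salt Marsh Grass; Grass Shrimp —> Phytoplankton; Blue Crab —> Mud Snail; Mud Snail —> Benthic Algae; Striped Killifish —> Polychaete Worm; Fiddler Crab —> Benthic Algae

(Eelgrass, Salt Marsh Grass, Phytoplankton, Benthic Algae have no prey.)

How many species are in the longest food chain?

3 species

One longest chain: Salt Marsh Grass → Grass Shrimp → Striped Killifish.
It has 3 species and 2 links.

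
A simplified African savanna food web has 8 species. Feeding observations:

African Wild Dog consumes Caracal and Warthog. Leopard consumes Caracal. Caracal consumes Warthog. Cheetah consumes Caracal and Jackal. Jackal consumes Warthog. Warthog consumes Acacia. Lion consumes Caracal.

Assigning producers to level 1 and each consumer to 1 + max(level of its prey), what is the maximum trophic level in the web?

4

Producers (level 1): Acacia.
Acacia → Warthog → Caracal → African Wild Dog gives African Wild Dog level 4.
No species has a prey at level 4, so no species reaches level 5.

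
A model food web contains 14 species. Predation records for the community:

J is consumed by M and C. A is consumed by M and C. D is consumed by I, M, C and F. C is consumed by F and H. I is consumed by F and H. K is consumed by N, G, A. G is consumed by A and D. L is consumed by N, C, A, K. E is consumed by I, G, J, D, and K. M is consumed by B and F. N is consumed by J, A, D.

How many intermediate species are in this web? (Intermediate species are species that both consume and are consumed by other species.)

9

Intermediate species (has both prey and predators): K, G, N, D, J, A, C, M, I.
Count: 9.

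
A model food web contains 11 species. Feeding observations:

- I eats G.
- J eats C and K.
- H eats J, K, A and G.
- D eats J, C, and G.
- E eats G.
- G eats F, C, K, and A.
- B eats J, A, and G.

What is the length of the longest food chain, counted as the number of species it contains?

One longest chain: C → J → H.
It has 3 species and 2 links.

3 species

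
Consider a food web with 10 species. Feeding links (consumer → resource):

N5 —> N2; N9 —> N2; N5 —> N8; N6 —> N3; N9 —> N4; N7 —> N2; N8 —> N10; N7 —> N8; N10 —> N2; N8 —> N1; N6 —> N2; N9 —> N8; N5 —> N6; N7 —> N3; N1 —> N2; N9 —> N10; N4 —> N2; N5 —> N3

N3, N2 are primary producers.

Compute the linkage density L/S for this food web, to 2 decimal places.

There are L = 18 links among S = 10 species.
L/S = 18/10 = 1.8000 ≈ 1.80.

L/S = 1.80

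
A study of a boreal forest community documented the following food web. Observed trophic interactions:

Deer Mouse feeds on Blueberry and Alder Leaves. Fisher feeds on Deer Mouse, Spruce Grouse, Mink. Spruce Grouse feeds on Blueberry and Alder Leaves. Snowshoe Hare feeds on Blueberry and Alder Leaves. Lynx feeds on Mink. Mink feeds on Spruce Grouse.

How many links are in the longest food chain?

3 links

One longest chain: Alder Leaves → Spruce Grouse → Mink → Lynx.
It has 4 species and 3 links.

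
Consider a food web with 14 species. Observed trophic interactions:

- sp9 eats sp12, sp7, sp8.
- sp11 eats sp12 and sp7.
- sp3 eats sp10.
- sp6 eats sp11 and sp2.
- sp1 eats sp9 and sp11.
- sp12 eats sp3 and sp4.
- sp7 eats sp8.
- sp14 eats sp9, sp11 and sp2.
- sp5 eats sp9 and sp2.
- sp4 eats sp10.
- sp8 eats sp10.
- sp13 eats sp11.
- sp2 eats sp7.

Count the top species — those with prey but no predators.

Top species (has prey, but nothing eats it): sp5, sp6, sp1, sp14, sp13.
Count: 5.

5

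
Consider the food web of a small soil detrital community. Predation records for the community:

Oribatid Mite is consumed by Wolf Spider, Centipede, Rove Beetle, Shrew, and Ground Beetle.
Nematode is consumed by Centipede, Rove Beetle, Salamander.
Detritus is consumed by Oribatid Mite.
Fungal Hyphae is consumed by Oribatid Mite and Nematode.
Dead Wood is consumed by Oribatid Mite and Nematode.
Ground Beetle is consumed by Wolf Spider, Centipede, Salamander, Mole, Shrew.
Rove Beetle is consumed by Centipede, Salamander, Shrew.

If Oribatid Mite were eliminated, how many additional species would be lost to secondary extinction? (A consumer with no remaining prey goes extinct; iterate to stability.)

3

Remove Oribatid Mite.
Round 1: Ground Beetle (all prey gone) → extinct.
Round 2: Mole (all prey gone), Wolf Spider (all prey gone) → extinct.
No further losses. Total secondary extinctions: 3.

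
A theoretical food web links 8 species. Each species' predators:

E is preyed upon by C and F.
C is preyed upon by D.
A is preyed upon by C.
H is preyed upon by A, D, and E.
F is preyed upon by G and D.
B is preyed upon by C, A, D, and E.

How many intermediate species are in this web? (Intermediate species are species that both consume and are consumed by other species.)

4

Intermediate species (has both prey and predators): A, E, C, F.
Count: 4.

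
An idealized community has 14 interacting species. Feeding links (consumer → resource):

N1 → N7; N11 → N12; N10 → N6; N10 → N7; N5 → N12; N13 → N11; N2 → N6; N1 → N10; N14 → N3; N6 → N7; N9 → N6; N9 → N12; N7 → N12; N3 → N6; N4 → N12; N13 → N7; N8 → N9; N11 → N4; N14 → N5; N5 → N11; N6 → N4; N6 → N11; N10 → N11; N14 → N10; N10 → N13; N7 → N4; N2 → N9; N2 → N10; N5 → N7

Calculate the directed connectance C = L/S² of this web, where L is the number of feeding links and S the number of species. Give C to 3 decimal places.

The web has S = 14 species and L = 29 feeding links.
C = L / S² = 29 / 196 = 0.1480 ≈ 0.148.

C = 0.148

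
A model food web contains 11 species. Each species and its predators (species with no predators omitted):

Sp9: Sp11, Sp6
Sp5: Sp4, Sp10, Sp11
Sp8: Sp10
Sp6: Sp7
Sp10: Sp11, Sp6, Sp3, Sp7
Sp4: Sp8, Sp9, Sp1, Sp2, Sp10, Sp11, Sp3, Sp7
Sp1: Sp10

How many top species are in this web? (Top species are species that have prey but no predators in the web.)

4

Top species (has prey, but nothing eats it): Sp2, Sp11, Sp3, Sp7.
Count: 4.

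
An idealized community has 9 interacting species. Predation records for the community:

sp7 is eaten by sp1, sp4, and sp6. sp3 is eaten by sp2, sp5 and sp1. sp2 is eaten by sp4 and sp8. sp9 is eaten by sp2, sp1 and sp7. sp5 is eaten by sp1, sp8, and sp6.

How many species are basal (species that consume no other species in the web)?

Basal species (no prey listed): sp9, sp3.
Count: 2.

2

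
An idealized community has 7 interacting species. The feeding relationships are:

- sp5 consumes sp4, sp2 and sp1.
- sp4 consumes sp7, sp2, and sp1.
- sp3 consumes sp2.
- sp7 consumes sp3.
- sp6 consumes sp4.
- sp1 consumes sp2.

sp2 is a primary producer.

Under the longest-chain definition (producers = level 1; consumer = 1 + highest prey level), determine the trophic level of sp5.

Trophic level 5

sp2 is a producer → level 1.
sp3 eats sp2 → level 2.
sp7 eats sp3 → level 3.
sp4 eats sp7 (level 3); other prey at levels: sp2 1, sp1 2 → level 4.
sp5 eats sp4 (level 4); other prey at levels: sp2 1, sp1 2 → level 5.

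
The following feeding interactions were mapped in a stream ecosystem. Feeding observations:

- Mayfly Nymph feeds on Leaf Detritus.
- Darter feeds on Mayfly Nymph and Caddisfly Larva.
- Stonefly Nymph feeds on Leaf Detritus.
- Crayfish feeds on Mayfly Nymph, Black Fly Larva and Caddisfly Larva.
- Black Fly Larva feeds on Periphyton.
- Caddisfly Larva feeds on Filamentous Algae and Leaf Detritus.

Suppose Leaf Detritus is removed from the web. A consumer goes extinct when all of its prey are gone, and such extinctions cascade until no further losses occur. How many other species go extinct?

2

Remove Leaf Detritus.
Round 1: Mayfly Nymph (all prey gone), Stonefly Nymph (all prey gone) → extinct.
No further losses. Total secondary extinctions: 2.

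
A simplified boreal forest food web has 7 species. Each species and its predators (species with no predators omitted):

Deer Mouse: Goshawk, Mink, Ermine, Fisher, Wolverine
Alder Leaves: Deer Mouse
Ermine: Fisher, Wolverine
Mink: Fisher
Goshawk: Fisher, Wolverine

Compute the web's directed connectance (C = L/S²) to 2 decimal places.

C = 0.22

The web has S = 7 species and L = 11 feeding links.
C = L / S² = 11 / 49 = 0.2245 ≈ 0.22.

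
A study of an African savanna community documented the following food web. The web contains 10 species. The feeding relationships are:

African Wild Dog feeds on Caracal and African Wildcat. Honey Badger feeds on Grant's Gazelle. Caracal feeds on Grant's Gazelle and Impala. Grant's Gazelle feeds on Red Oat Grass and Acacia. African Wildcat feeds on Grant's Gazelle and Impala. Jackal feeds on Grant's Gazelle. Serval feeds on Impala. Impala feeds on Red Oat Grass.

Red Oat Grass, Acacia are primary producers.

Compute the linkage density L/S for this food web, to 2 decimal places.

There are L = 12 links among S = 10 species.
L/S = 12/10 = 1.2000 ≈ 1.20.

L/S = 1.20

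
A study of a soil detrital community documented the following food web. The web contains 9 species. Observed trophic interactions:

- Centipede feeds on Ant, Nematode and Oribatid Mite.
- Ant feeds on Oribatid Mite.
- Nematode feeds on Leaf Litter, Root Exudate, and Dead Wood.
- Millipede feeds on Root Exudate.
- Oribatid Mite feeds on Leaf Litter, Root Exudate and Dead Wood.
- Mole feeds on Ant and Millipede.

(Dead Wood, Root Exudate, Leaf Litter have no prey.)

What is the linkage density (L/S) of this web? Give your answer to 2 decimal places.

There are L = 13 links among S = 9 species.
L/S = 13/9 = 1.4444 ≈ 1.44.

L/S = 1.44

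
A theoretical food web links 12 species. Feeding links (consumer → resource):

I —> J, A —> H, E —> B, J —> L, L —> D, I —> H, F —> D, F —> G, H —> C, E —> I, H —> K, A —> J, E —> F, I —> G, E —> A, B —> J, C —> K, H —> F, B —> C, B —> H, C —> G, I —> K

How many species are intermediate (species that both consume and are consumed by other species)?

8

Intermediate species (has both prey and predators): C, F, L, H, J, B, A, I.
Count: 8.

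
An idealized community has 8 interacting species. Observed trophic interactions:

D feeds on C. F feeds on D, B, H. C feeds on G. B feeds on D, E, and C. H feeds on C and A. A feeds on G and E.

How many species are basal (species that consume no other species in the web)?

2

Basal species (no prey listed): G, E.
Count: 2.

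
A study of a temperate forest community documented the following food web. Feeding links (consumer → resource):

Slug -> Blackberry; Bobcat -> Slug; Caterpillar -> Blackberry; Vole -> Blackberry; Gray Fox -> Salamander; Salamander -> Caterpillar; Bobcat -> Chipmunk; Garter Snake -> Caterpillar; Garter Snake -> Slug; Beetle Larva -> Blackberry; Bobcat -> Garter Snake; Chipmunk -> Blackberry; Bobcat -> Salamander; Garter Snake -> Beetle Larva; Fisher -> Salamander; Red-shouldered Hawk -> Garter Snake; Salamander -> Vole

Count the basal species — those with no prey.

1

Basal species (no prey listed): Blackberry.
Count: 1.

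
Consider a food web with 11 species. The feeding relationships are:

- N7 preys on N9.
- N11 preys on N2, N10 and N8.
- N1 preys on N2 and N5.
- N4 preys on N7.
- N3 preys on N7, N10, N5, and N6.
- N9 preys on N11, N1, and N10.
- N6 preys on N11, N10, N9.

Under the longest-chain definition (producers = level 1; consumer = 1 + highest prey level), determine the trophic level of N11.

N8 is a producer → level 1.
N11 eats N8 (level 1); other prey at levels: N10 1, N2 1 → level 2.

Trophic level 2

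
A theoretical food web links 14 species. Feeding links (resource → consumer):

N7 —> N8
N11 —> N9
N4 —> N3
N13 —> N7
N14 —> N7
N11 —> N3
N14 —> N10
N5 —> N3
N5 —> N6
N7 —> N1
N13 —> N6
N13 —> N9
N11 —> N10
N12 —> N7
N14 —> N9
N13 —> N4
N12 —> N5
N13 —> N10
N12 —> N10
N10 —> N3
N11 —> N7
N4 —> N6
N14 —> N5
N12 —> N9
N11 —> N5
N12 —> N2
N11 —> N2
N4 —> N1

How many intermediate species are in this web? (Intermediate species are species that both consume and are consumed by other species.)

Intermediate species (has both prey and predators): N5, N10, N4, N7.
Count: 4.

4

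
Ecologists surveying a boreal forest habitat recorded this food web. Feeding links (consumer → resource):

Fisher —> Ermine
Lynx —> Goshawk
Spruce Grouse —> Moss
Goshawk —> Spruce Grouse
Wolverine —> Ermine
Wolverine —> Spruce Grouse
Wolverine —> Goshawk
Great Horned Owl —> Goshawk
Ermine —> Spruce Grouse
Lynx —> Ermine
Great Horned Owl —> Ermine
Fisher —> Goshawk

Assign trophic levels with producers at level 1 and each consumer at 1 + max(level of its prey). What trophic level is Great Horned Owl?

Trophic level 4

Moss is a producer → level 1.
Spruce Grouse eats Moss → level 2.
Ermine eats Spruce Grouse → level 3.
Great Horned Owl eats Ermine (level 3); other prey at levels: Goshawk 3 → level 4.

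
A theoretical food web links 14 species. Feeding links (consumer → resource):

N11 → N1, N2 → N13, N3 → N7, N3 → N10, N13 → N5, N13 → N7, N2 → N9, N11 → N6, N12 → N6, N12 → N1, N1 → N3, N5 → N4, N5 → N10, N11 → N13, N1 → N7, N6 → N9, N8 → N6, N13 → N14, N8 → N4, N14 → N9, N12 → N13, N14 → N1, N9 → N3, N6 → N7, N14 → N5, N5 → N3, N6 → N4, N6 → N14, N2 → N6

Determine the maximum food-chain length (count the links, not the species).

5 links

One longest chain: N7 → N3 → N5 → N14 → N13 → N11.
It has 6 species and 5 links.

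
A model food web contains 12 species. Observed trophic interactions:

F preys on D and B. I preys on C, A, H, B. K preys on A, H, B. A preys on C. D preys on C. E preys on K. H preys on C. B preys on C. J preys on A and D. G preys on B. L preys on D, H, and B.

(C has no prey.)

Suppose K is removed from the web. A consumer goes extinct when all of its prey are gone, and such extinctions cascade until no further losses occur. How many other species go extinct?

Remove K.
Round 1: E (all prey gone) → extinct.
No further losses. Total secondary extinctions: 1.

1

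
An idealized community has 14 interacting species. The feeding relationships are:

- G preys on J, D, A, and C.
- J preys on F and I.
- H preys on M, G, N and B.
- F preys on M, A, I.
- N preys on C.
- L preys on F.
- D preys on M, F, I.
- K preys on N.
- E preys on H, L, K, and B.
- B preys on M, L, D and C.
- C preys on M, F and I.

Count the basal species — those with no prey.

Basal species (no prey listed): I, A, M.
Count: 3.

3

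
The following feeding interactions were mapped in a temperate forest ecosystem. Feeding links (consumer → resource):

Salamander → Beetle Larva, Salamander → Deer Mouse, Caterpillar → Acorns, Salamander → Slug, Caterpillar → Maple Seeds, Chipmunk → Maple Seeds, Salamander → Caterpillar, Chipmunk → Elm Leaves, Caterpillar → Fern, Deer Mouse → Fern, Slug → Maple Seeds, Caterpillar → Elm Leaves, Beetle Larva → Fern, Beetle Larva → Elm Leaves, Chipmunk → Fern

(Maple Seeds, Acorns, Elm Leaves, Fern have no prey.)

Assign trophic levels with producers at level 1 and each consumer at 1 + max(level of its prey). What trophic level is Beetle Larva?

Elm Leaves is a producer → level 1.
Beetle Larva eats Elm Leaves (level 1); other prey at levels: Fern 1 → level 2.

Trophic level 2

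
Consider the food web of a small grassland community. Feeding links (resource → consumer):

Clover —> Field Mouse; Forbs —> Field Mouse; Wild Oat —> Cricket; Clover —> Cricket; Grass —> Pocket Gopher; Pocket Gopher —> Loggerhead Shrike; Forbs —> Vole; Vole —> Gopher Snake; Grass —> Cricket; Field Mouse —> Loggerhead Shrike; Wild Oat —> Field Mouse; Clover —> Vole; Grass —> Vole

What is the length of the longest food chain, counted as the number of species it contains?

One longest chain: Grass → Pocket Gopher → Loggerhead Shrike.
It has 3 species and 2 links.

3 species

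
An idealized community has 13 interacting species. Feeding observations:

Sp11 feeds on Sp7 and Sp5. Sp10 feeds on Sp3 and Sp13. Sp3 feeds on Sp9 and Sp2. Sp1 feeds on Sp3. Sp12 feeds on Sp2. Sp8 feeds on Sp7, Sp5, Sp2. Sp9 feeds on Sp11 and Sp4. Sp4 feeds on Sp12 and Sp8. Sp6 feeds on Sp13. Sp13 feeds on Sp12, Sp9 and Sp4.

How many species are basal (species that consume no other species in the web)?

Basal species (no prey listed): Sp2, Sp7, Sp5.
Count: 3.

3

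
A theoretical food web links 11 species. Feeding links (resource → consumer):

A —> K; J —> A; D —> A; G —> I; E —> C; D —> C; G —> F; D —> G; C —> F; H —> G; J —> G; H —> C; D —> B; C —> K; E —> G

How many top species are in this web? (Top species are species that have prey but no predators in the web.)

Top species (has prey, but nothing eats it): B, I, F, K.
Count: 4.

4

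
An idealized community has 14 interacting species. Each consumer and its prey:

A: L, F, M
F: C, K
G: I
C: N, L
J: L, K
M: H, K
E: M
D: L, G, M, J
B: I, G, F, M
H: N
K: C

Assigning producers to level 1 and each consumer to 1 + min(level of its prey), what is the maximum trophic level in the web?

Producers (level 1): I, N, L.
Following each consumer down to its lowest-level prey: N → H → M → E (levels 1 through 4).
All prey of E (M 3) are at level 3 or above, so E is at level 1 + 3 = 4.
Every consumer has at least one prey at level 3 or below, so none exceeds level 4.

4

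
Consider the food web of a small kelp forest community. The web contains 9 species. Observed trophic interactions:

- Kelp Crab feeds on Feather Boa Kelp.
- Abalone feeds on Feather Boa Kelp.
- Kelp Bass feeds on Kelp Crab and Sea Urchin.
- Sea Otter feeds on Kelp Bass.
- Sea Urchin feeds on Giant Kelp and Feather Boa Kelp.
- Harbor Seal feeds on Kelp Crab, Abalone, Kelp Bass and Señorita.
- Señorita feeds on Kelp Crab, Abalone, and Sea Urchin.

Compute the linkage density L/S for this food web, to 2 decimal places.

L/S = 1.56

There are L = 14 links among S = 9 species.
L/S = 14/9 = 1.5556 ≈ 1.56.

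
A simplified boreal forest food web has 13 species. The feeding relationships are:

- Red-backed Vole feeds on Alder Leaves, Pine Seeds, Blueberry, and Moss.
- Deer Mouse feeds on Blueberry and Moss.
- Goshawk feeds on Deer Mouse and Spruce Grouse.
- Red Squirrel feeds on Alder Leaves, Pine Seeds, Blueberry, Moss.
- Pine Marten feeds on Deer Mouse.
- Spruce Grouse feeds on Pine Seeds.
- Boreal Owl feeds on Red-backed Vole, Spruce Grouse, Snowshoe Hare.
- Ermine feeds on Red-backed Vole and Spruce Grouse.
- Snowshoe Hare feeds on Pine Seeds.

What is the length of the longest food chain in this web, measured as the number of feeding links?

2 links

One longest chain: Moss → Red-backed Vole → Ermine.
It has 3 species and 2 links.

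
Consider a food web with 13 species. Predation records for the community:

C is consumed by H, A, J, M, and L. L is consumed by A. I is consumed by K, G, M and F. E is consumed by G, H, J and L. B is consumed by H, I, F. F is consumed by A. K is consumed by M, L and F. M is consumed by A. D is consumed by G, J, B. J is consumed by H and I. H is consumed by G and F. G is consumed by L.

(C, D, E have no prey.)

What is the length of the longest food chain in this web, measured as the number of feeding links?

One longest chain: D → B → I → K → L → A.
It has 6 species and 5 links.

5 links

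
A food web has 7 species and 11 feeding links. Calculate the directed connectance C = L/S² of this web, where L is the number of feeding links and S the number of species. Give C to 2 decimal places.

The web has S = 7 species and L = 11 feeding links.
C = L / S² = 11 / 49 = 0.2245 ≈ 0.22.

C = 0.22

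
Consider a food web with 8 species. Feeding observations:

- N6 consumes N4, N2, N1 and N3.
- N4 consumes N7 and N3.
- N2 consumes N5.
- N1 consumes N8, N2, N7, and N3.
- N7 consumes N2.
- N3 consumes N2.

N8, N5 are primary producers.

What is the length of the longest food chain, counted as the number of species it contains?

5 species

One longest chain: N5 → N2 → N3 → N4 → N6.
It has 5 species and 4 links.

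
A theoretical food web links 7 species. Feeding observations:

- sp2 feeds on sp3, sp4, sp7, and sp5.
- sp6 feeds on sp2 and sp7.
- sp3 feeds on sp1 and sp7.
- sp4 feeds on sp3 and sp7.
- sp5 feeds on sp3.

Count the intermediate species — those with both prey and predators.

4

Intermediate species (has both prey and predators): sp3, sp5, sp4, sp2.
Count: 4.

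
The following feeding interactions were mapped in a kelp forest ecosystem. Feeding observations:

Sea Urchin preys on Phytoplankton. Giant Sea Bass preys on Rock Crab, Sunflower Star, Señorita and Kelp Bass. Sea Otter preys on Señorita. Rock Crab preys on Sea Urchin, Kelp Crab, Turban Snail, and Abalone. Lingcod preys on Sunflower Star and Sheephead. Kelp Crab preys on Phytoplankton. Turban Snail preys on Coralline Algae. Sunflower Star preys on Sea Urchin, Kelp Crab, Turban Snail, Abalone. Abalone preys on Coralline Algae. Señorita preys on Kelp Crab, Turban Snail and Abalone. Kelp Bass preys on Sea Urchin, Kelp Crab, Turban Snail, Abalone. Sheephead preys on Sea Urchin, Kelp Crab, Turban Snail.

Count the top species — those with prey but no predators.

Top species (has prey, but nothing eats it): Lingcod, Sea Otter, Giant Sea Bass.
Count: 3.

3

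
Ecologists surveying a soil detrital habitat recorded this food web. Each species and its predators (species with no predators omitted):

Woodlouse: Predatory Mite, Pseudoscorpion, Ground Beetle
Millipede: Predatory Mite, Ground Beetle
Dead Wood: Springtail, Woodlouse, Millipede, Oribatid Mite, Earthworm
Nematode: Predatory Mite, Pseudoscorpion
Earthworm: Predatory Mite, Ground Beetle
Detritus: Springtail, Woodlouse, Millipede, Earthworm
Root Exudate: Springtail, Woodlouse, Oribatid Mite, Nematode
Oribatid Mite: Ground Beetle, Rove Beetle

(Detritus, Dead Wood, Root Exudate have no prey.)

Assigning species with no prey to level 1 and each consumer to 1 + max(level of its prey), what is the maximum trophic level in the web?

Basal resources (level 1): Detritus, Dead Wood, Root Exudate.
Dead Wood → Oribatid Mite → Rove Beetle gives Rove Beetle level 3.
No species has a prey at level 3, so no species reaches level 4.

3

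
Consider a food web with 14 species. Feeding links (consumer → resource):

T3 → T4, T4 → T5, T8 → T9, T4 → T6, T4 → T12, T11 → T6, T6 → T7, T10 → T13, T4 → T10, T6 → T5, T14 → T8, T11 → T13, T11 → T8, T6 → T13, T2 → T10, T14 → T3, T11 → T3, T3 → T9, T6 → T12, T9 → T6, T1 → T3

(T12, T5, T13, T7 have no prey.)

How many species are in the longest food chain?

One longest chain: T12 → T6 → T9 → T8 → T14.
It has 5 species and 4 links.

5 species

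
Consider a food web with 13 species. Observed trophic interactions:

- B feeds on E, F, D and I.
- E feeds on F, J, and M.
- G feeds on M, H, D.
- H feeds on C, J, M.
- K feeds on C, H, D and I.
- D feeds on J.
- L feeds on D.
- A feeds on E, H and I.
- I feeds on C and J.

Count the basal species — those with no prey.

Basal species (no prey listed): F, C, M, J.
Count: 4.

4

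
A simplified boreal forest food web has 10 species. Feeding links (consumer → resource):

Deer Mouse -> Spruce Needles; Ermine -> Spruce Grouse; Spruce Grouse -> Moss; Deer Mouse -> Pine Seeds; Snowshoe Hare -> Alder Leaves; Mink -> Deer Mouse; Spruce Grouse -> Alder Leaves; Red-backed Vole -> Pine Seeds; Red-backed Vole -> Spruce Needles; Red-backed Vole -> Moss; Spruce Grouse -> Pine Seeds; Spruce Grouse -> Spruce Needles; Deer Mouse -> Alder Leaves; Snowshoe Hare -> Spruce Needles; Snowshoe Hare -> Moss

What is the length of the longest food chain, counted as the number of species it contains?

3 species

One longest chain: Alder Leaves → Deer Mouse → Mink.
It has 3 species and 2 links.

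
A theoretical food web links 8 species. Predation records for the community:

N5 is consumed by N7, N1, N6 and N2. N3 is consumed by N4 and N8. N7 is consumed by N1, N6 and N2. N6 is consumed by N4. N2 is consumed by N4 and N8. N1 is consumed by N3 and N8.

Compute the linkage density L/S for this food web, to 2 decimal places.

L/S = 1.75

There are L = 14 links among S = 8 species.
L/S = 14/8 = 1.7500 ≈ 1.75.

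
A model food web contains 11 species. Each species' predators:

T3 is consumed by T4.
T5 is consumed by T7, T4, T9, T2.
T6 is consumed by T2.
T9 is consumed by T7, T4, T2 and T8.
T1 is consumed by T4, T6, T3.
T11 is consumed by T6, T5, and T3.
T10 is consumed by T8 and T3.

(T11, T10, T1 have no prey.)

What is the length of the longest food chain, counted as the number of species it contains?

One longest chain: T11 → T5 → T9 → T4.
It has 4 species and 3 links.

4 species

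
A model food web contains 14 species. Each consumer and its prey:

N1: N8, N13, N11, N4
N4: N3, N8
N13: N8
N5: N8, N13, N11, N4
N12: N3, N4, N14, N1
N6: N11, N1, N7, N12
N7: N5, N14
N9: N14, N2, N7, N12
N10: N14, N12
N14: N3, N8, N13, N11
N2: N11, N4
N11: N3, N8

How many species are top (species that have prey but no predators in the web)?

Top species (has prey, but nothing eats it): N9, N10, N6.
Count: 3.

3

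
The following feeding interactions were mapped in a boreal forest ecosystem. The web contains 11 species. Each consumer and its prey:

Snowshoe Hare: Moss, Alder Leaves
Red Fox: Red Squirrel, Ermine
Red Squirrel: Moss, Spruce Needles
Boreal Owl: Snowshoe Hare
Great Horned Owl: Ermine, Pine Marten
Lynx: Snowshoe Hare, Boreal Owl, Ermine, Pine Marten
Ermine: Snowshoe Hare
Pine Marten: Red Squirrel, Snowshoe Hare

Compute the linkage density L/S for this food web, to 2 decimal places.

There are L = 16 links among S = 11 species.
L/S = 16/11 = 1.4545 ≈ 1.45.

L/S = 1.45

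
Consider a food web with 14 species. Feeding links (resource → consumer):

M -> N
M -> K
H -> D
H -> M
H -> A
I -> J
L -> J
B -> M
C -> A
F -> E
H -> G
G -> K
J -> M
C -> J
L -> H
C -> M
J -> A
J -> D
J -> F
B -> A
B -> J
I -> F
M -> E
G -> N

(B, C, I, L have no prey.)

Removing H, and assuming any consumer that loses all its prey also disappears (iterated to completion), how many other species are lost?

1

Remove H.
Round 1: G (all prey gone) → extinct.
No further losses. Total secondary extinctions: 1.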